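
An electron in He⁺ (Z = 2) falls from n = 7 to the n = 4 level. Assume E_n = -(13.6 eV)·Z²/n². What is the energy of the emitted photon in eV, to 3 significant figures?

2.29 eV

The Bohr energies scale as Z², so for Z = 2: E_n = −54.40/n² eV.
E_7 = −54.40/49 = −1.110 eV and E_4 = −54.40/16 = −3.400 eV.
The photon energy is |E_7 − E_4| = 2.29 eV.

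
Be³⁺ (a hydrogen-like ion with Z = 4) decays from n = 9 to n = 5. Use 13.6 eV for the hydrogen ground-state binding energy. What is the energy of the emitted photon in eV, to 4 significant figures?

6.018 eV

The Bohr energies scale as Z², so for Z = 4: E_n = −217.6/n² eV.
E_9 = −217.6/81 = −2.686 eV and E_5 = −217.6/25 = −8.704 eV.
The photon energy is |E_9 − E_5| = 6.018 eV.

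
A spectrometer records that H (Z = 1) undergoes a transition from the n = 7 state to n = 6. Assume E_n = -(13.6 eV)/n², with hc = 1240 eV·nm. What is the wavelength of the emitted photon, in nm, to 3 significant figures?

ΔE = 13.60 × (1/6² − 1/7²) = 13.60 × 0.007370 = 0.1002 eV.
λ = hc/ΔE = 1240 / 0.1002 = 12400 nm.

12400 nm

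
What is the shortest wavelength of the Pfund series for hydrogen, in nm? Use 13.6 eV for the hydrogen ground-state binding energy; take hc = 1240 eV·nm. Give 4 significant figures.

2279 nm

The Pfund series has lower level n_f = 5; the series limit corresponds to n_i → ∞.
ΔE_max = 13.6 × 1 / 5² = 0.5440 eV.
λ_min = 1240 / 0.5440 = 2279 nm.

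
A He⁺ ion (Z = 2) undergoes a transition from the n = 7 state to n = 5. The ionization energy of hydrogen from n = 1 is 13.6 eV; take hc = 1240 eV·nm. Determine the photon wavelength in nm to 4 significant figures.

1163 nm

For Z = 2 the level energies scale as Z², so the effective Rydberg energy is 13.6 × 4 = 54.40 eV.
ΔE = 54.40 × (1/5² − 1/7²) = 54.40 × 0.01959 = 1.066 eV.
λ = hc/ΔE = 1240 / 1.066 = 1163 nm.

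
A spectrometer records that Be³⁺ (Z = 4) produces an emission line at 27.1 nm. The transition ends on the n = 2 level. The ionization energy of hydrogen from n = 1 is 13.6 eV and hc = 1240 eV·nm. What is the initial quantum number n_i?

The photon energy is ΔE = hc/λ = 1240 / 27.1 = 45.76 eV.
With Z = 4, ΔE = 217.6 × (1/n_f² − 1/n_i²), so 1/n_f² − 1/n_i² = 0.2103.
With n_f = 2: 1/n_i² = 1/4 − 0.2103 = 0.03972, so n_i ≈ 5.02.

n_i = 5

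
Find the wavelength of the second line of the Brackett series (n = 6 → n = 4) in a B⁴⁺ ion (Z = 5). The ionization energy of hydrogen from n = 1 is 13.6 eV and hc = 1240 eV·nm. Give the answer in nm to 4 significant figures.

105.0 nm

The Brackett series terminates on n_f = 4; the second line has n_i = 4+2 = 6.
ΔE = 340.0 × (1/4² − 1/6²) = 11.81 eV.
λ = 1240 / 11.81 = 105.0 nm.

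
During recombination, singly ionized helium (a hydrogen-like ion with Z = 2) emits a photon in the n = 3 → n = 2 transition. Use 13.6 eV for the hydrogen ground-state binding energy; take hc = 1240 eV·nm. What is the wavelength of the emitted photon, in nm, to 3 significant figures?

For Z = 2 the level energies scale as Z², so the effective Rydberg energy is 13.6 × 4 = 54.40 eV.
ΔE = 54.40 × (1/2² − 1/3²) = 54.40 × 0.1389 = 7.556 eV.
λ = hc/ΔE = 1240 / 7.556 = 164 nm.

164 nm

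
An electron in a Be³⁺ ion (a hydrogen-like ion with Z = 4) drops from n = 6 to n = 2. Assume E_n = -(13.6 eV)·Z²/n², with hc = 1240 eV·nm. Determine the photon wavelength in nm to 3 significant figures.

For Z = 4 the level energies scale as Z², so the effective Rydberg energy is 13.6 × 16 = 217.6 eV.
ΔE = 217.6 × (1/2² − 1/6²) = 217.6 × 0.2222 = 48.36 eV.
λ = hc/ΔE = 1240 / 48.36 = 25.6 nm.

25.6 nm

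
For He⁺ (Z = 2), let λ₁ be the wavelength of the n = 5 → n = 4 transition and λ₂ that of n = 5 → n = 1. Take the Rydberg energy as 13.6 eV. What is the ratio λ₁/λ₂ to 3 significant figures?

λ ∝ 1/ΔE ∝ 1/(1/n_f² − 1/n_i²), and the Z² and hc factors cancel in the ratio.
λ₁/λ₂ = (1/1² − 1/5²)/(1/4² − 1/5²) = 0.9600/0.02250 = 42.7.

42.7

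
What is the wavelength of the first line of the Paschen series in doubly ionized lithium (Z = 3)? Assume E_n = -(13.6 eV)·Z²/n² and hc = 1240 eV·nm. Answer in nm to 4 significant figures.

208.4 nm

The Paschen series terminates on n_f = 3; the first line has n_i = 3+1 = 4.
ΔE = 122.4 × (1/3² − 1/4²) = 5.950 eV.
λ = 1240 / 5.950 = 208.4 nm.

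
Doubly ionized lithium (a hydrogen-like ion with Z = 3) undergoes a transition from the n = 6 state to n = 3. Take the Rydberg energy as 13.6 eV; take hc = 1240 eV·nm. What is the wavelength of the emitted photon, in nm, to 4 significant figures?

121.6 nm

For Z = 3 the level energies scale as Z², so the effective Rydberg energy is 13.6 × 9 = 122.4 eV.
ΔE = 122.4 × (1/3² − 1/6²) = 122.4 × 0.08333 = 10.20 eV.
λ = hc/ΔE = 1240 / 10.20 = 121.6 nm.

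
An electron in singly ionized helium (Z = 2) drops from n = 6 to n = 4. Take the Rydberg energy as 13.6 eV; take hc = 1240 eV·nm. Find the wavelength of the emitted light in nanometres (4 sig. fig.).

For Z = 2 the level energies scale as Z², so the effective Rydberg energy is 13.6 × 4 = 54.40 eV.
ΔE = 54.40 × (1/4² − 1/6²) = 54.40 × 0.03472 = 1.889 eV.
λ = hc/ΔE = 1240 / 1.889 = 656.5 nm.

656.5 nm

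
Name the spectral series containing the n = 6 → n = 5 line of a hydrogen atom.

Pfund

The series is set by the lower level: n_f = 5 is the Pfund series.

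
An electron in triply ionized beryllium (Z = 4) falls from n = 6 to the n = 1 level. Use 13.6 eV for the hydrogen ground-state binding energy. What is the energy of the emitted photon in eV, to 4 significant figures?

The Bohr energies scale as Z², so for Z = 4: E_n = −217.6/n² eV.
E_6 = −217.6/36 = −6.044 eV and E_1 = −217.6/1 = −217.6 eV.
The photon energy is |E_6 − E_1| = 211.6 eV.

211.6 eV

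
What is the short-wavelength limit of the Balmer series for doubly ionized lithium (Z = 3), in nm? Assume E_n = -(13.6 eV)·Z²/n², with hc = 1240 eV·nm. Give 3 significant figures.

40.5 nm

The Balmer series has lower level n_f = 2; the series limit corresponds to n_i → ∞.
ΔE_max = 13.6 × 9 / 2² = 30.60 eV.
λ_min = 1240 / 30.60 = 40.5 nm.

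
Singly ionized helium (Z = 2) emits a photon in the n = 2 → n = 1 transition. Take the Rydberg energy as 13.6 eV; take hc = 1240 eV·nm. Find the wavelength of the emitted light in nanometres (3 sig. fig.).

30.4 nm

For Z = 2 the level energies scale as Z², so the effective Rydberg energy is 13.6 × 4 = 54.40 eV.
ΔE = 54.40 × (1/1² − 1/2²) = 54.40 × 0.7500 = 40.80 eV.
λ = hc/ΔE = 1240 / 40.80 = 30.4 nm.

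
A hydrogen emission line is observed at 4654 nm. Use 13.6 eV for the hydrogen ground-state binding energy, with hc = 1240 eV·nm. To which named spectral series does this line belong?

ΔE = 1240/4654 = 0.2664 eV.
This matches 13.6 × (1/5² − 1/7²), so n_f = 5: the Pfund series.

Pfund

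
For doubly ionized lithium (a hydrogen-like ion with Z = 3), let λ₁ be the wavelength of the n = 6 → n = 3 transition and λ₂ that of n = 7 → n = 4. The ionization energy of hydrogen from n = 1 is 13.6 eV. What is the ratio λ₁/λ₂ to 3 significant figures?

λ ∝ 1/ΔE ∝ 1/(1/n_f² − 1/n_i²), and the Z² and hc factors cancel in the ratio.
λ₁/λ₂ = (1/4² − 1/7²)/(1/3² − 1/6²) = 0.04209/0.08333 = 0.505.

0.505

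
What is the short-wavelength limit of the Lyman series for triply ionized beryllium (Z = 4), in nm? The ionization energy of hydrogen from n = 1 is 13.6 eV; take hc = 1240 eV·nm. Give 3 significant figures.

5.70 nm

The Lyman series has lower level n_f = 1; the series limit corresponds to n_i → ∞.
ΔE_max = 13.6 × 16 / 1² = 217.6 eV.
λ_min = 1240 / 217.6 = 5.70 nm.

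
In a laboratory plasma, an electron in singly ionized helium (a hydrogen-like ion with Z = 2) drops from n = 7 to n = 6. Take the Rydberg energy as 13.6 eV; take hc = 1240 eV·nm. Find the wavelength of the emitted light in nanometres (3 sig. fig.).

For Z = 2 the level energies scale as Z², so the effective Rydberg energy is 13.6 × 4 = 54.40 eV.
ΔE = 54.40 × (1/6² − 1/7²) = 54.40 × 0.007370 = 0.4009 eV.
λ = hc/ΔE = 1240 / 0.4009 = 3090 nm.

3090 nm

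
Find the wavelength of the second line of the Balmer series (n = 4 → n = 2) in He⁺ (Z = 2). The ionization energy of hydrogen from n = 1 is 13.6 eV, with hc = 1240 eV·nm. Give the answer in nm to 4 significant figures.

The Balmer series terminates on n_f = 2; the second line has n_i = 2+2 = 4.
ΔE = 54.40 × (1/2² − 1/4²) = 10.20 eV.
λ = 1240 / 10.20 = 121.6 nm.

121.6 nm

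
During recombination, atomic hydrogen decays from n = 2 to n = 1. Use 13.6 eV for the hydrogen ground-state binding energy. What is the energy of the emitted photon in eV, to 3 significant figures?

10.2 eV

E_2 = −13.60/4 = −3.400 eV and E_1 = −13.60/1 = −13.60 eV.
The photon energy is |E_2 − E_1| = 10.2 eV.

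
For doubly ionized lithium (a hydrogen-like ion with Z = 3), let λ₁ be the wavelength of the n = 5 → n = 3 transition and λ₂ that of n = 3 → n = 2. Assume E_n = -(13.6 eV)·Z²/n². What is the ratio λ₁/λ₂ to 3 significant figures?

λ ∝ 1/ΔE ∝ 1/(1/n_f² − 1/n_i²), and the Z² and hc factors cancel in the ratio.
λ₁/λ₂ = (1/2² − 1/3²)/(1/3² − 1/5²) = 0.1389/0.07111 = 1.95.

1.95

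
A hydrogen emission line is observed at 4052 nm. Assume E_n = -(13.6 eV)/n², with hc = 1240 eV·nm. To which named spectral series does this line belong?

Brackett

ΔE = 1240/4052 = 0.3060 eV.
This matches 13.6 × (1/4² − 1/5²), so n_f = 4: the Brackett series.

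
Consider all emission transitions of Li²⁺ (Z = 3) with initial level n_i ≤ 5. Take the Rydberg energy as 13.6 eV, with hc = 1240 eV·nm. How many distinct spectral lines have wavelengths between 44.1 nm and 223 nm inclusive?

Enumerate all n_i → n_f pairs with 1 ≤ n_f < n_i ≤ 5 and compute λ = 1240 / [13.6·9·(1/n_f² − 1/n_i²)].
Lines falling in [44.1, 223] nm: 5→2 (48.24 nm), 4→2 (54.03 nm), 3→2 (72.94 nm), 5→3 (142.5 nm), 4→3 (208.4 nm).

5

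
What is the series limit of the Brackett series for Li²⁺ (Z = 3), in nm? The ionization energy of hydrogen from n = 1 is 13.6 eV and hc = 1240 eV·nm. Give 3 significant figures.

162 nm

The Brackett series has lower level n_f = 4; the series limit corresponds to n_i → ∞.
ΔE_max = 13.6 × 9 / 4² = 7.650 eV.
λ_min = 1240 / 7.650 = 162 nm.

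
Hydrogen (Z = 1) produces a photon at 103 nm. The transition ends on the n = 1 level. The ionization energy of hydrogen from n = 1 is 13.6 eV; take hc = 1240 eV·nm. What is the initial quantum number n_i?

The photon energy is ΔE = hc/λ = 1240 / 103 = 12.04 eV.
With Z = 1, ΔE = 13.60 × (1/n_f² − 1/n_i²), so 1/n_f² − 1/n_i² = 0.8852.
With n_f = 1: 1/n_i² = 1/1 − 0.8852 = 0.1148, so n_i ≈ 2.95.

n_i = 3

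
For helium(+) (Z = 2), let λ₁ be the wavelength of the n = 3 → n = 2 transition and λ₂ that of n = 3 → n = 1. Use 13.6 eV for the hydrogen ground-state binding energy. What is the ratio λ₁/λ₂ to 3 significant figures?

λ ∝ 1/ΔE ∝ 1/(1/n_f² − 1/n_i²), and the Z² and hc factors cancel in the ratio.
λ₁/λ₂ = (1/1² − 1/3²)/(1/2² − 1/3²) = 0.8889/0.1389 = 6.40.

6.40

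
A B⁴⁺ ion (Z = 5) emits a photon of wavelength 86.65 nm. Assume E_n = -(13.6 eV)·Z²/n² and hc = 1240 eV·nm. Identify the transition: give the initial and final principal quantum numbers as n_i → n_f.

The photon energy is ΔE = hc/λ = 1240 / 86.65 = 14.31 eV.
With Z = 5, ΔE = 340.0 × (1/n_f² − 1/n_i²), so 1/n_f² − 1/n_i² = 0.04209.
Trying n_f = 4 gives 1/n_i² = 0.02041, i.e. n_i ≈ 7; this pair matches.

n_i = 7, n_f = 4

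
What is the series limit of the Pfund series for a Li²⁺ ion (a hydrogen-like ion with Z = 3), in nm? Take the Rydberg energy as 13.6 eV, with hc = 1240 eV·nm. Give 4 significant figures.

The Pfund series has lower level n_f = 5; the series limit corresponds to n_i → ∞.
ΔE_max = 13.6 × 9 / 5² = 4.896 eV.
λ_min = 1240 / 4.896 = 253.3 nm.

253.3 nm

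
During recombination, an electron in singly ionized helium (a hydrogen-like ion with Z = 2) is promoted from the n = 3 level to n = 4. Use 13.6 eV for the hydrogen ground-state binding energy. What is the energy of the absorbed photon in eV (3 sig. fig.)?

2.64 eV

The Bohr energies scale as Z², so for Z = 2: E_n = −54.40/n² eV.
E_4 = −54.40/16 = −3.400 eV and E_3 = −54.40/9 = −6.044 eV.
The photon energy is |E_4 − E_3| = 2.64 eV.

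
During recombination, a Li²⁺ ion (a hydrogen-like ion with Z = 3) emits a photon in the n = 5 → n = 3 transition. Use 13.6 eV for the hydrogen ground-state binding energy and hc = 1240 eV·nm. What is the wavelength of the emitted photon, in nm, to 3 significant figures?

142 nm

For Z = 3 the level energies scale as Z², so the effective Rydberg energy is 13.6 × 9 = 122.4 eV.
ΔE = 122.4 × (1/3² − 1/5²) = 122.4 × 0.07111 = 8.704 eV.
λ = hc/ΔE = 1240 / 8.704 = 142 nm.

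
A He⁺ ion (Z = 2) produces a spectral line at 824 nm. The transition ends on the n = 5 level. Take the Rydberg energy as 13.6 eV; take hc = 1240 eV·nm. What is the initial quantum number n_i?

n_i = 9

The photon energy is ΔE = hc/λ = 1240 / 824 = 1.505 eV.
With Z = 2, ΔE = 54.40 × (1/n_f² − 1/n_i²), so 1/n_f² − 1/n_i² = 0.02766.
With n_f = 5: 1/n_i² = 1/25 − 0.02766 = 0.01234, so n_i ≈ 9.00.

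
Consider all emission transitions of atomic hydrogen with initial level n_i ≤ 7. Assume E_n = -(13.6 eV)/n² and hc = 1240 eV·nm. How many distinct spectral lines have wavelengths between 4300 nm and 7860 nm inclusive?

Enumerate all n_i → n_f pairs with 1 ≤ n_f < n_i ≤ 7 and compute λ = 1240 / [13.6·1·(1/n_f² − 1/n_i²)].
Lines falling in [4300, 7860] nm: 7→5 (4654 nm), 6→5 (7460 nm).

2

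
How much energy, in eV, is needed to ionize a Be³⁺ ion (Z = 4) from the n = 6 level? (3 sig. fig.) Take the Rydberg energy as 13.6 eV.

6.04 eV

E_n = −13.6 Z²/n² = −217.6/n² eV for Z = 4.
E_6 = −217.6/36 = −6.04 eV, so ionization (to E = 0) requires 6.04 eV.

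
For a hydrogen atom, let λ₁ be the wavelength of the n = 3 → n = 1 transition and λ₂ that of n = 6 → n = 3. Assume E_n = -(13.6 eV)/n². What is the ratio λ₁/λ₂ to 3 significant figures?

0.0938

λ ∝ 1/ΔE ∝ 1/(1/n_f² − 1/n_i²), and the Z² and hc factors cancel in the ratio.
λ₁/λ₂ = (1/3² − 1/6²)/(1/1² − 1/3²) = 0.08333/0.8889 = 0.0938.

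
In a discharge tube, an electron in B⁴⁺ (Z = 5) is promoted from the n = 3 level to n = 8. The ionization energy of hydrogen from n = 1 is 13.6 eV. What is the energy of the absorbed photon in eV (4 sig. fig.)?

The Bohr energies scale as Z², so for Z = 5: E_n = −340.0/n² eV.
E_8 = −340.0/64 = −5.313 eV and E_3 = −340.0/9 = −37.78 eV.
The photon energy is |E_8 − E_3| = 32.47 eV.

32.47 eV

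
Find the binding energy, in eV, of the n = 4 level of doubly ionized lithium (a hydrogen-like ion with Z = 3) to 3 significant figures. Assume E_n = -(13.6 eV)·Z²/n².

7.65 eV

E_n = −13.6 Z²/n² = −122.4/n² eV for Z = 3.
E_4 = −122.4/16 = −7.65 eV, so ionization (to E = 0) requires 7.65 eV.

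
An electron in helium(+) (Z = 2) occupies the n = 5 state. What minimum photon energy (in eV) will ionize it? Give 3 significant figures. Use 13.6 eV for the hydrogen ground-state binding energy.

E_n = −13.6 Z²/n² = −54.40/n² eV for Z = 2.
E_5 = −54.40/25 = −2.18 eV, so ionization (to E = 0) requires 2.18 eV.

2.18 eV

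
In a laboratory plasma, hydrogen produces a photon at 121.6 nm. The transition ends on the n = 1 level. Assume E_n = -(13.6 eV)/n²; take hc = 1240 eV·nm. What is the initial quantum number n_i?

n_i = 2

The photon energy is ΔE = hc/λ = 1240 / 121.6 = 10.20 eV.
With Z = 1, ΔE = 13.60 × (1/n_f² − 1/n_i²), so 1/n_f² − 1/n_i² = 0.7498.
With n_f = 1: 1/n_i² = 1/1 − 0.7498 = 0.2502, so n_i ≈ 2.00.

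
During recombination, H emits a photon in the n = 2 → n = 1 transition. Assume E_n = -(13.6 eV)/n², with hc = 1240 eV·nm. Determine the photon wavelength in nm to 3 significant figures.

ΔE = 13.60 × (1/1² − 1/2²) = 13.60 × 0.7500 = 10.20 eV.
λ = hc/ΔE = 1240 / 10.20 = 122 nm.

122 nm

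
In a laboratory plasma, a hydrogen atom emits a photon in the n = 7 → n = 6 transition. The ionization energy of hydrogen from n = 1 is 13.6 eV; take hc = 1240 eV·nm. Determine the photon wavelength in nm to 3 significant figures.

12400 nm

ΔE = 13.60 × (1/6² − 1/7²) = 13.60 × 0.007370 = 0.1002 eV.
λ = hc/ΔE = 1240 / 0.1002 = 12400 nm.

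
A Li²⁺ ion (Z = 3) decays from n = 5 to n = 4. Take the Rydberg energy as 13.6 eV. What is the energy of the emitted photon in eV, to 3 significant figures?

The Bohr energies scale as Z², so for Z = 3: E_n = −122.4/n² eV.
E_5 = −122.4/25 = −4.896 eV and E_4 = −122.4/16 = −7.650 eV.
The photon energy is |E_5 − E_4| = 2.75 eV.

2.75 eV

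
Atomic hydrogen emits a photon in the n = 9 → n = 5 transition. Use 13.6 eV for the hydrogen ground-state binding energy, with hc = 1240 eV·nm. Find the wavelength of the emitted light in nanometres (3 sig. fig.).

ΔE = 13.60 × (1/5² − 1/9²) = 13.60 × 0.02765 = 0.3761 eV.
λ = hc/ΔE = 1240 / 0.3761 = 3300 nm.

3300 nm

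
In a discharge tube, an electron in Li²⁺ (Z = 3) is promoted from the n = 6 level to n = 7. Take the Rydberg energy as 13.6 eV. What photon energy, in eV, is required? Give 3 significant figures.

0.902 eV

The Bohr energies scale as Z², so for Z = 3: E_n = −122.4/n² eV.
E_7 = −122.4/49 = −2.498 eV and E_6 = −122.4/36 = −3.400 eV.
The photon energy is |E_7 − E_6| = 0.902 eV.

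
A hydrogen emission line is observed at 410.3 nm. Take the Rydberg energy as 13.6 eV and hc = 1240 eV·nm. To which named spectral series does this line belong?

Balmer

ΔE = 1240/410.3 = 3.022 eV.
This matches 13.6 × (1/2² − 1/6²), so n_f = 2: the Balmer series.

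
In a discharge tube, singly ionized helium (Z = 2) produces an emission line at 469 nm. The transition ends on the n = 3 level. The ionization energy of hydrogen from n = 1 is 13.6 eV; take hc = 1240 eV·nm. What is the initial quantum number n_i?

n_i = 4

The photon energy is ΔE = hc/λ = 1240 / 469 = 2.644 eV.
With Z = 2, ΔE = 54.40 × (1/n_f² − 1/n_i²), so 1/n_f² − 1/n_i² = 0.04860.
With n_f = 3: 1/n_i² = 1/9 − 0.04860 = 0.06251, so n_i ≈ 4.00.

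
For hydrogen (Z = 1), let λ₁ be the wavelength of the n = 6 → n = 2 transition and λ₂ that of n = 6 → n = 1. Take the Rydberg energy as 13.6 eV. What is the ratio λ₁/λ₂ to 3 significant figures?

4.38

λ ∝ 1/ΔE ∝ 1/(1/n_f² − 1/n_i²), and the Z² and hc factors cancel in the ratio.
λ₁/λ₂ = (1/1² − 1/6²)/(1/2² − 1/6²) = 0.9722/0.2222 = 4.38.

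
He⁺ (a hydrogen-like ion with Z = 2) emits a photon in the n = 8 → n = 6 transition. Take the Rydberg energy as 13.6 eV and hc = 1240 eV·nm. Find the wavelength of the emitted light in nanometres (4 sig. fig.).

For Z = 2 the level energies scale as Z², so the effective Rydberg energy is 13.6 × 4 = 54.40 eV.
ΔE = 54.40 × (1/6² − 1/8²) = 54.40 × 0.01215 = 0.6611 eV.
λ = hc/ΔE = 1240 / 0.6611 = 1876 nm.

1876 nm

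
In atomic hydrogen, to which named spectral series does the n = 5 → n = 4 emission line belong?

The series is set by the lower level: n_f = 4 is the Brackett series.

Brackett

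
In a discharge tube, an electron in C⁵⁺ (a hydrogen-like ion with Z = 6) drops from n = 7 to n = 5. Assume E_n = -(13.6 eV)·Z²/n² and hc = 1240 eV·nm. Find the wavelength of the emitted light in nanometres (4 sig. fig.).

For Z = 6 the level energies scale as Z², so the effective Rydberg energy is 13.6 × 36 = 489.6 eV.
ΔE = 489.6 × (1/5² − 1/7²) = 489.6 × 0.01959 = 9.592 eV.
λ = hc/ΔE = 1240 / 9.592 = 129.3 nm.

129.3 nm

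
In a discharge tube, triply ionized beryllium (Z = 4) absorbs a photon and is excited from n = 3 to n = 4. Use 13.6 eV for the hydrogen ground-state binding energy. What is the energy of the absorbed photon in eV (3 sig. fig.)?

10.6 eV

The Bohr energies scale as Z², so for Z = 4: E_n = −217.6/n² eV.
E_4 = −217.6/16 = −13.60 eV and E_3 = −217.6/9 = −24.18 eV.
The photon energy is |E_4 − E_3| = 10.6 eV.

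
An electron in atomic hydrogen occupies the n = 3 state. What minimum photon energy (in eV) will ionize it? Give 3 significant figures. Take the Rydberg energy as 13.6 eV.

E_3 = −13.60/9 = −1.51 eV, so ionization (to E = 0) requires 1.51 eV.

1.51 eV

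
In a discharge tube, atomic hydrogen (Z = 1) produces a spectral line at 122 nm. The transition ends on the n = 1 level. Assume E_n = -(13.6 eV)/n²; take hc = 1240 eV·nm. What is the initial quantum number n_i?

n_i = 2

The photon energy is ΔE = hc/λ = 1240 / 122 = 10.16 eV.
With Z = 1, ΔE = 13.60 × (1/n_f² − 1/n_i²), so 1/n_f² − 1/n_i² = 0.7473.
With n_f = 1: 1/n_i² = 1/1 − 0.7473 = 0.2527, so n_i ≈ 1.99.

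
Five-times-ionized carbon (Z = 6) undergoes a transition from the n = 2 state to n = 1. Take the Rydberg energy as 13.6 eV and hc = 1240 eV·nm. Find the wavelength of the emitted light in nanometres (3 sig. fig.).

For Z = 6 the level energies scale as Z², so the effective Rydberg energy is 13.6 × 36 = 489.6 eV.
ΔE = 489.6 × (1/1² − 1/2²) = 489.6 × 0.7500 = 367.2 eV.
λ = hc/ΔE = 1240 / 367.2 = 3.38 nm.

3.38 nm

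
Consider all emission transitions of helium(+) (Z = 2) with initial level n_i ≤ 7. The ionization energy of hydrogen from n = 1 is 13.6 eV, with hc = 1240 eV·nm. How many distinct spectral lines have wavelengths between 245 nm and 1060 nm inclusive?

7

Enumerate all n_i → n_f pairs with 1 ≤ n_f < n_i ≤ 7 and compute λ = 1240 / [13.6·4·(1/n_f² − 1/n_i²)].
Lines falling in [245, 1060] nm: 7→3 (251.3 nm), 6→3 (273.5 nm), 5→3 (320.5 nm), 4→3 (468.9 nm), 7→4 (541.5 nm), 6→4 (656.5 nm), 5→4 (1013 nm).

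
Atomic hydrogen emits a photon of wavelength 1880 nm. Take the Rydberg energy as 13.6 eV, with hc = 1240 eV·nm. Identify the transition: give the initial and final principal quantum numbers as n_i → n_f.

n_i = 4, n_f = 3

The photon energy is ΔE = hc/λ = 1240 / 1880 = 0.6596 eV.
With Z = 1, ΔE = 13.60 × (1/n_f² − 1/n_i²), so 1/n_f² − 1/n_i² = 0.04850.
Trying n_f = 3 gives 1/n_i² = 0.06261, i.e. n_i ≈ 4; this pair matches.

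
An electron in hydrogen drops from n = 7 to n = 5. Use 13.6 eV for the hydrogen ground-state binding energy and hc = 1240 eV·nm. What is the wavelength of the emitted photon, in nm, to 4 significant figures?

4654 nm

ΔE = 13.60 × (1/5² − 1/7²) = 13.60 × 0.01959 = 0.2664 eV.
λ = hc/ΔE = 1240 / 0.2664 = 4654 nm.
This line belongs to the Pfund series.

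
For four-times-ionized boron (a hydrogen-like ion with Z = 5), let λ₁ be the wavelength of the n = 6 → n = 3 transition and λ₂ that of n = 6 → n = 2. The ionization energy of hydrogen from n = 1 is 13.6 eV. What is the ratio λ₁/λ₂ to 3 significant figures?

2.67

λ ∝ 1/ΔE ∝ 1/(1/n_f² − 1/n_i²), and the Z² and hc factors cancel in the ratio.
λ₁/λ₂ = (1/2² − 1/6²)/(1/3² − 1/6²) = 0.2222/0.08333 = 2.67.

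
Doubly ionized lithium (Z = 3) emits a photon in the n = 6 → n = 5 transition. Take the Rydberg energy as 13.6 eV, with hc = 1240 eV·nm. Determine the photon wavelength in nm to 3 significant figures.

For Z = 3 the level energies scale as Z², so the effective Rydberg energy is 13.6 × 9 = 122.4 eV.
ΔE = 122.4 × (1/5² − 1/6²) = 122.4 × 0.01222 = 1.496 eV.
λ = hc/ΔE = 1240 / 1.496 = 829 nm.

829 nm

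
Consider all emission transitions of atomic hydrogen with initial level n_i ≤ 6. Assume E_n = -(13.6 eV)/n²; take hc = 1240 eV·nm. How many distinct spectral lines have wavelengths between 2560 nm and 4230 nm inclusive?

Enumerate all n_i → n_f pairs with 1 ≤ n_f < n_i ≤ 6 and compute λ = 1240 / [13.6·1·(1/n_f² − 1/n_i²)].
Lines falling in [2560, 4230] nm: 6→4 (2626 nm), 5→4 (4052 nm).

2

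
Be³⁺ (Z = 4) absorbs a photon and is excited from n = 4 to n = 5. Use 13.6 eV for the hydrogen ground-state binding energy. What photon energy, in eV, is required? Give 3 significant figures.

4.90 eV

The Bohr energies scale as Z², so for Z = 4: E_n = −217.6/n² eV.
E_5 = −217.6/25 = −8.704 eV and E_4 = −217.6/16 = −13.60 eV.
The photon energy is |E_5 − E_4| = 4.90 eV.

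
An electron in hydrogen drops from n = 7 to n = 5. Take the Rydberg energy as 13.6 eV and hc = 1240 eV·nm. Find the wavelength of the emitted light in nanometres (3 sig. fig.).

ΔE = 13.60 × (1/5² − 1/7²) = 13.60 × 0.01959 = 0.2664 eV.
λ = hc/ΔE = 1240 / 0.2664 = 4650 nm.
This line belongs to the Pfund series.

4650 nm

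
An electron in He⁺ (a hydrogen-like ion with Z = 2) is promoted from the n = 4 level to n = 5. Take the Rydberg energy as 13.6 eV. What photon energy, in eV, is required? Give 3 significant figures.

1.22 eV

The Bohr energies scale as Z², so for Z = 2: E_n = −54.40/n² eV.
E_5 = −54.40/25 = −2.176 eV and E_4 = −54.40/16 = −3.400 eV.
The photon energy is |E_5 − E_4| = 1.22 eV.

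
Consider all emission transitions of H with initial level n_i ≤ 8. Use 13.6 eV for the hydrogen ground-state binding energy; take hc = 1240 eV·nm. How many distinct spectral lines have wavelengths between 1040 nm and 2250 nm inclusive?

5

Enumerate all n_i → n_f pairs with 1 ≤ n_f < n_i ≤ 8 and compute λ = 1240 / [13.6·1·(1/n_f² − 1/n_i²)].
Lines falling in [1040, 2250] nm: 6→3 (1094 nm), 5→3 (1282 nm), 4→3 (1876 nm), 8→4 (1945 nm), 7→4 (2166 nm).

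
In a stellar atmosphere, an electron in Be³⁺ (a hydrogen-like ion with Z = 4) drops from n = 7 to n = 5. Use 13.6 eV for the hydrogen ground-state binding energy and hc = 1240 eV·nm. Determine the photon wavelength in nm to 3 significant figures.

291 nm

For Z = 4 the level energies scale as Z², so the effective Rydberg energy is 13.6 × 16 = 217.6 eV.
ΔE = 217.6 × (1/5² − 1/7²) = 217.6 × 0.01959 = 4.263 eV.
λ = hc/ΔE = 1240 / 4.263 = 291 nm.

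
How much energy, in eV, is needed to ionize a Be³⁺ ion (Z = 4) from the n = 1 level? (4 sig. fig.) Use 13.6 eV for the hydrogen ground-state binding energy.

217.6 eV

E_n = −13.6 Z²/n² = −217.6/n² eV for Z = 4.
E_1 = −217.6/1 = −217.6 eV, so ionization (to E = 0) requires 217.6 eV.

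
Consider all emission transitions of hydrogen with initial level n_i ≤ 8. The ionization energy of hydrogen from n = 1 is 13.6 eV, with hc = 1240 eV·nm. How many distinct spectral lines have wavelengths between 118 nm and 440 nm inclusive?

5

Enumerate all n_i → n_f pairs with 1 ≤ n_f < n_i ≤ 8 and compute λ = 1240 / [13.6·1·(1/n_f² − 1/n_i²)].
Lines falling in [118, 440] nm: 2→1 (121.6 nm), 8→2 (389.0 nm), 7→2 (397.1 nm), 6→2 (410.3 nm), 5→2 (434.2 nm).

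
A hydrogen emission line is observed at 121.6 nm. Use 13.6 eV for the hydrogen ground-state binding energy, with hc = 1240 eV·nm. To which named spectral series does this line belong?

ΔE = 1240/121.6 = 10.20 eV.
This matches 13.6 × (1/1² − 1/2²), so n_f = 1: the Lyman series.

Lyman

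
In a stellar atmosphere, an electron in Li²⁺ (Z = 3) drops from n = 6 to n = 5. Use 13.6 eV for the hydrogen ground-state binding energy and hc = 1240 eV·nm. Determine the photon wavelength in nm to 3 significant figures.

829 nm

For Z = 3 the level energies scale as Z², so the effective Rydberg energy is 13.6 × 9 = 122.4 eV.
ΔE = 122.4 × (1/5² − 1/6²) = 122.4 × 0.01222 = 1.496 eV.
λ = hc/ΔE = 1240 / 1.496 = 829 nm.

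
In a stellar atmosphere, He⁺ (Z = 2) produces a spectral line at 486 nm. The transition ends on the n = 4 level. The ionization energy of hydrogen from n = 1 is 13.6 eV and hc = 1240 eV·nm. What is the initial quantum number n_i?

The photon energy is ΔE = hc/λ = 1240 / 486 = 2.551 eV.
With Z = 2, ΔE = 54.40 × (1/n_f² − 1/n_i²), so 1/n_f² − 1/n_i² = 0.04690.
With n_f = 4: 1/n_i² = 1/16 − 0.04690 = 0.01560, so n_i ≈ 8.01.

n_i = 8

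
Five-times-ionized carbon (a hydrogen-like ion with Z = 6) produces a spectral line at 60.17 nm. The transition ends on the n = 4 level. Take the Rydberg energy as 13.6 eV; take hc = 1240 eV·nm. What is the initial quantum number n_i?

The photon energy is ΔE = hc/λ = 1240 / 60.17 = 20.61 eV.
With Z = 6, ΔE = 489.6 × (1/n_f² − 1/n_i²), so 1/n_f² − 1/n_i² = 0.04209.
With n_f = 4: 1/n_i² = 1/16 − 0.04209 = 0.02041, so n_i ≈ 7.00.

n_i = 7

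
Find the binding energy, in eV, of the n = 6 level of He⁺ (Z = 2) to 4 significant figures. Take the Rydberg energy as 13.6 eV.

1.511 eV

E_n = −13.6 Z²/n² = −54.40/n² eV for Z = 2.
E_6 = −54.40/36 = −1.511 eV, so ionization (to E = 0) requires 1.511 eV.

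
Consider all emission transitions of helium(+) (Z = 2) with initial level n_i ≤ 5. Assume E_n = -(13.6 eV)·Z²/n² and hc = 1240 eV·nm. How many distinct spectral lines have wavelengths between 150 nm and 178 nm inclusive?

Enumerate all n_i → n_f pairs with 1 ≤ n_f < n_i ≤ 5 and compute λ = 1240 / [13.6·4·(1/n_f² − 1/n_i²)].
Lines falling in [150, 178] nm: 3→2 (164.1 nm).

1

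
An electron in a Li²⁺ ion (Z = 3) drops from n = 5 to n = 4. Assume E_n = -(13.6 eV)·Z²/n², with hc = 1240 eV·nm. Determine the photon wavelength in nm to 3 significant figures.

For Z = 3 the level energies scale as Z², so the effective Rydberg energy is 13.6 × 9 = 122.4 eV.
ΔE = 122.4 × (1/4² − 1/5²) = 122.4 × 0.02250 = 2.754 eV.
λ = hc/ΔE = 1240 / 2.754 = 450 nm.

450 nm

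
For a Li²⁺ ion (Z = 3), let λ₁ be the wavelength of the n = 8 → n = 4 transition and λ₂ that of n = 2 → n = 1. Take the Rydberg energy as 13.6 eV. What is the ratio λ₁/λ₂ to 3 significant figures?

16.0

λ ∝ 1/ΔE ∝ 1/(1/n_f² − 1/n_i²), and the Z² and hc factors cancel in the ratio.
λ₁/λ₂ = (1/1² − 1/2²)/(1/4² − 1/8²) = 0.7500/0.04688 = 16.0.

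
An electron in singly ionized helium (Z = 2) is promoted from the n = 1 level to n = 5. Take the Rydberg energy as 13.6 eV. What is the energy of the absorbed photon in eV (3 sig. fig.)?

52.2 eV

The Bohr energies scale as Z², so for Z = 2: E_n = −54.40/n² eV.
E_5 = −54.40/25 = −2.176 eV and E_1 = −54.40/1 = −54.40 eV.
The photon energy is |E_5 − E_1| = 52.2 eV.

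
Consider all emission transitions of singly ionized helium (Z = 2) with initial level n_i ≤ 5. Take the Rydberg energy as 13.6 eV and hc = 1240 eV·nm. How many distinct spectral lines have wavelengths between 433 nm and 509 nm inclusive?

Enumerate all n_i → n_f pairs with 1 ≤ n_f < n_i ≤ 5 and compute λ = 1240 / [13.6·4·(1/n_f² − 1/n_i²)].
Lines falling in [433, 509] nm: 4→3 (468.9 nm).

1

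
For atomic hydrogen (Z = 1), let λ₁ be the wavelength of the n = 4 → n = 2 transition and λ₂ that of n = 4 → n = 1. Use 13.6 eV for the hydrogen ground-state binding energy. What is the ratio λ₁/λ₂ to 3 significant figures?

5.00

λ ∝ 1/ΔE ∝ 1/(1/n_f² − 1/n_i²), and the Z² and hc factors cancel in the ratio.
λ₁/λ₂ = (1/1² − 1/4²)/(1/2² − 1/4²) = 0.9375/0.1875 = 5.00.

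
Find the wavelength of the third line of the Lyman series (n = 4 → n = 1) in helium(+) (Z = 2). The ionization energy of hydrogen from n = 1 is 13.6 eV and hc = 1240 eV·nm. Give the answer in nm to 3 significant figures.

24.3 nm

The Lyman series terminates on n_f = 1; the third line has n_i = 1+3 = 4.
ΔE = 54.40 × (1/1² − 1/4²) = 51.00 eV.
λ = 1240 / 51.00 = 24.3 nm.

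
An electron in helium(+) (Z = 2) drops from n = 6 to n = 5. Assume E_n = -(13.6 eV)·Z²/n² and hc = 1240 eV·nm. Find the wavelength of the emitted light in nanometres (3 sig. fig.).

1860 nm

For Z = 2 the level energies scale as Z², so the effective Rydberg energy is 13.6 × 4 = 54.40 eV.
ΔE = 54.40 × (1/5² − 1/6²) = 54.40 × 0.01222 = 0.6649 eV.
λ = hc/ΔE = 1240 / 0.6649 = 1860 nm.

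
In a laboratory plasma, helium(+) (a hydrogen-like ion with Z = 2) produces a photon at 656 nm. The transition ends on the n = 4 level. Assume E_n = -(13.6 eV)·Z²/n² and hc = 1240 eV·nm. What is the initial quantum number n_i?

n_i = 6

The photon energy is ΔE = hc/λ = 1240 / 656 = 1.890 eV.
With Z = 2, ΔE = 54.40 × (1/n_f² − 1/n_i²), so 1/n_f² − 1/n_i² = 0.03475.
With n_f = 4: 1/n_i² = 1/16 − 0.03475 = 0.02775, so n_i ≈ 6.00.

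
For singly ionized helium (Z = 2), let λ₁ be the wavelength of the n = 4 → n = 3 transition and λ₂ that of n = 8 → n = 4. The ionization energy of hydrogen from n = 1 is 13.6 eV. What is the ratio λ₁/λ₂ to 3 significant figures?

0.964

λ ∝ 1/ΔE ∝ 1/(1/n_f² − 1/n_i²), and the Z² and hc factors cancel in the ratio.
λ₁/λ₂ = (1/4² − 1/8²)/(1/3² − 1/4²) = 0.04688/0.04861 = 0.964.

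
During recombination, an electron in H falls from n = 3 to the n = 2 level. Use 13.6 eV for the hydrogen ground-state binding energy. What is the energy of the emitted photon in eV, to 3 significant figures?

E_3 = −13.60/9 = −1.511 eV and E_2 = −13.60/4 = −3.400 eV.
The photon energy is |E_3 − E_2| = 1.89 eV.

1.89 eV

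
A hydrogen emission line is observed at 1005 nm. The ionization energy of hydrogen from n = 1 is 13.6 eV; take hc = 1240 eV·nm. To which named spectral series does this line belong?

ΔE = 1240/1005 = 1.234 eV.
This matches 13.6 × (1/3² − 1/7²), so n_f = 3: the Paschen series.

Paschen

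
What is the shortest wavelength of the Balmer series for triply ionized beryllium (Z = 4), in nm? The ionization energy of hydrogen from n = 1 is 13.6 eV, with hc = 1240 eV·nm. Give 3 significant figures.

22.8 nm

The Balmer series has lower level n_f = 2; the series limit corresponds to n_i → ∞.
ΔE_max = 13.6 × 16 / 2² = 54.40 eV.
λ_min = 1240 / 54.40 = 22.8 nm.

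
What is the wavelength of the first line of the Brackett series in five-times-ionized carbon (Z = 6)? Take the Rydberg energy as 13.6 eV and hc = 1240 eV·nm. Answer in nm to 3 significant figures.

The Brackett series terminates on n_f = 4; the first line has n_i = 4+1 = 5.
ΔE = 489.6 × (1/4² − 1/5²) = 11.02 eV.
λ = 1240 / 11.02 = 113 nm.

113 nm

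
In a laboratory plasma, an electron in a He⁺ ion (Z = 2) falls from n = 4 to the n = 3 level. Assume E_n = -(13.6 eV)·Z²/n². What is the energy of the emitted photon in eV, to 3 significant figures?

2.64 eV

The Bohr energies scale as Z², so for Z = 2: E_n = −54.40/n² eV.
E_4 = −54.40/16 = −3.400 eV and E_3 = −54.40/9 = −6.044 eV.
The photon energy is |E_4 − E_3| = 2.64 eV.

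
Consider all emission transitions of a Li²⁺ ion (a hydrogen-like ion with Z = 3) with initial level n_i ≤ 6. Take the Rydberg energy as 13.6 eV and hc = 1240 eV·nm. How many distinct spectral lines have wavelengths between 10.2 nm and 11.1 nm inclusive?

3

Enumerate all n_i → n_f pairs with 1 ≤ n_f < n_i ≤ 6 and compute λ = 1240 / [13.6·9·(1/n_f² − 1/n_i²)].
Lines falling in [10.2, 11.1] nm: 6→1 (10.42 nm), 5→1 (10.55 nm), 4→1 (10.81 nm).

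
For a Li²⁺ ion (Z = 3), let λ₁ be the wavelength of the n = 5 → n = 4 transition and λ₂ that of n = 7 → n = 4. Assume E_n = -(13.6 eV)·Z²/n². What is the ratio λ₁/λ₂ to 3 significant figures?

1.87

λ ∝ 1/ΔE ∝ 1/(1/n_f² − 1/n_i²), and the Z² and hc factors cancel in the ratio.
λ₁/λ₂ = (1/4² − 1/7²)/(1/4² − 1/5²) = 0.04209/0.02250 = 1.87.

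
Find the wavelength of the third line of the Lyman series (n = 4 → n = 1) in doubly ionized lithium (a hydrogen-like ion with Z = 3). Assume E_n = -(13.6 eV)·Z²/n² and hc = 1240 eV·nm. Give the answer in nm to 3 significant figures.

10.8 nm

The Lyman series terminates on n_f = 1; the third line has n_i = 1+3 = 4.
ΔE = 122.4 × (1/1² − 1/4²) = 114.8 eV.
λ = 1240 / 114.8 = 10.8 nm.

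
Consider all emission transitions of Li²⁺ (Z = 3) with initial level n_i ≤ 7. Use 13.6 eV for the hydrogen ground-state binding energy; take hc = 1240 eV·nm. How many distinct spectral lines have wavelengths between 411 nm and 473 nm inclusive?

Enumerate all n_i → n_f pairs with 1 ≤ n_f < n_i ≤ 7 and compute λ = 1240 / [13.6·9·(1/n_f² − 1/n_i²)].
Lines falling in [411, 473] nm: 5→4 (450.3 nm).

1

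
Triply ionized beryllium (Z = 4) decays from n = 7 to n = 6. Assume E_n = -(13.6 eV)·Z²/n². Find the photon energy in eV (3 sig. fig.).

The Bohr energies scale as Z², so for Z = 4: E_n = −217.6/n² eV.
E_7 = −217.6/49 = −4.441 eV and E_6 = −217.6/36 = −6.044 eV.
The photon energy is |E_7 − E_6| = 1.60 eV.

1.60 eV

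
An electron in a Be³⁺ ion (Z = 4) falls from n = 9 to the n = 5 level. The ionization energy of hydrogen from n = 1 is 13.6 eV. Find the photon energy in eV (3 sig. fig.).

6.02 eV

The Bohr energies scale as Z², so for Z = 4: E_n = −217.6/n² eV.
E_9 = −217.6/81 = −2.686 eV and E_5 = −217.6/25 = −8.704 eV.
The photon energy is |E_9 − E_5| = 6.02 eV.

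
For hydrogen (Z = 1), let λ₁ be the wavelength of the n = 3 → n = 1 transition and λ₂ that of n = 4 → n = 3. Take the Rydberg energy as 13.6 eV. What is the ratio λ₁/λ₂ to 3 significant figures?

λ ∝ 1/ΔE ∝ 1/(1/n_f² − 1/n_i²), and the Z² and hc factors cancel in the ratio.
λ₁/λ₂ = (1/3² − 1/4²)/(1/1² − 1/3²) = 0.04861/0.8889 = 0.0547.

0.0547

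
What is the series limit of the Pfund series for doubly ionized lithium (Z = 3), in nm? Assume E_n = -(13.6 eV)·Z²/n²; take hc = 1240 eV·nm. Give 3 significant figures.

253 nm

The Pfund series has lower level n_f = 5; the series limit corresponds to n_i → ∞.
ΔE_max = 13.6 × 9 / 5² = 4.896 eV.
λ_min = 1240 / 4.896 = 253 nm.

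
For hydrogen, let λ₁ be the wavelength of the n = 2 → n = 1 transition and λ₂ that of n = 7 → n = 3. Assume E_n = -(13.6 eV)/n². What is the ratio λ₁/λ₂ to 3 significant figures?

λ ∝ 1/ΔE ∝ 1/(1/n_f² − 1/n_i²), and the Z² and hc factors cancel in the ratio.
λ₁/λ₂ = (1/3² − 1/7²)/(1/1² − 1/2²) = 0.09070/0.7500 = 0.121.

0.121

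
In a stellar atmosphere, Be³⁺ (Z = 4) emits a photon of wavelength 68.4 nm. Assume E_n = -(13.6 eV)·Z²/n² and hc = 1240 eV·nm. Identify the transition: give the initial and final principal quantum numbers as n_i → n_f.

n_i = 6, n_f = 3

The photon energy is ΔE = hc/λ = 1240 / 68.4 = 18.13 eV.
With Z = 4, ΔE = 217.6 × (1/n_f² − 1/n_i²), so 1/n_f² − 1/n_i² = 0.08331.
Trying n_f = 3 gives 1/n_i² = 0.02780, i.e. n_i ≈ 6; this pair matches.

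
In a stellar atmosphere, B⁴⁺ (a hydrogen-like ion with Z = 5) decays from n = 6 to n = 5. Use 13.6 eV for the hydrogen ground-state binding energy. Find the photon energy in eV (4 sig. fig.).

The Bohr energies scale as Z², so for Z = 5: E_n = −340.0/n² eV.
E_6 = −340.0/36 = −9.444 eV and E_5 = −340.0/25 = −13.60 eV.
The photon energy is |E_6 − E_5| = 4.156 eV.

4.156 eV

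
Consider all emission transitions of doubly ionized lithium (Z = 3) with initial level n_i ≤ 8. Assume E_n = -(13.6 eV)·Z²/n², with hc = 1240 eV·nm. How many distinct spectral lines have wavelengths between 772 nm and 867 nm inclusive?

2

Enumerate all n_i → n_f pairs with 1 ≤ n_f < n_i ≤ 8 and compute λ = 1240 / [13.6·9·(1/n_f² − 1/n_i²)].
Lines falling in [772, 867] nm: 6→5 (828.9 nm), 8→6 (833.6 nm).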